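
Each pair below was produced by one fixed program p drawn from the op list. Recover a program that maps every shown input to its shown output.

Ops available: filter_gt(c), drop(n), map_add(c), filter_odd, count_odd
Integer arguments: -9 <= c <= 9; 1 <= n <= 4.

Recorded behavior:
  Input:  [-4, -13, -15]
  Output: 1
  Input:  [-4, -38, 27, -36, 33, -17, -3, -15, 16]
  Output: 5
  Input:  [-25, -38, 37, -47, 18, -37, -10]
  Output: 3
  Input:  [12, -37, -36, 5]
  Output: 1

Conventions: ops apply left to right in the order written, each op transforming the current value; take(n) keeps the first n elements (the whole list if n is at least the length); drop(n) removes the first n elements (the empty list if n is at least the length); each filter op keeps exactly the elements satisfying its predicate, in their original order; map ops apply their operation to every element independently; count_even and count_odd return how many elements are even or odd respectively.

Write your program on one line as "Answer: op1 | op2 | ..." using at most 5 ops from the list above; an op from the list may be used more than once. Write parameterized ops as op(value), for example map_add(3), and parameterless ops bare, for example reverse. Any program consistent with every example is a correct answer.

drop(2) | map_add(6) | filter_odd | count_odd

Check, running the answer program on each example:
  [-4, -13, -15] -> [-15] -> [-9] -> [-9] -> 1
  [-4, -38, 27, -36, 33, -17, -3, -15, 16] -> [27, -36, 33, -17, -3, -15, 16] -> [33, -30, 39, -11, 3, -9, 22] -> [33, 39, -11, 3, -9] -> 5
  [-25, -38, 37, -47, 18, -37, -10] -> [37, -47, 18, -37, -10] -> [43, -41, 24, -31, -4] -> [43, -41, -31] -> 3
  [12, -37, -36, 5] -> [-36, 5] -> [-30, 11] -> [11] -> 1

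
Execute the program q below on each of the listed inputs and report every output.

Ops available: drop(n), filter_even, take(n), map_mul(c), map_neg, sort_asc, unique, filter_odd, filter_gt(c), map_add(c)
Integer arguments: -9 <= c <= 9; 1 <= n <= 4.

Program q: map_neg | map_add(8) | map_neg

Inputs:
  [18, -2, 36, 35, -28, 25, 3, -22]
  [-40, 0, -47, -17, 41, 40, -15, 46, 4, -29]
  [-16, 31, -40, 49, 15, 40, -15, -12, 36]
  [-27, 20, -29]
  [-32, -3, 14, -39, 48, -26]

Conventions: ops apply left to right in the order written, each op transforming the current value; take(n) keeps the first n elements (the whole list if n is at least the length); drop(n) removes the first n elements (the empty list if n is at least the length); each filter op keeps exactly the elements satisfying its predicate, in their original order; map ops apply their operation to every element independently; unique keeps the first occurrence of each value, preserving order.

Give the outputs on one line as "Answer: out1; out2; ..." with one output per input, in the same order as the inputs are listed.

[10, -10, 28, 27, -36, 17, -5, -30]; [-48, -8, -55, -25, 33, 32, -23, 38, -4, -37]; [-24, 23, -48, 41, 7, 32, -23, -20, 28]; [-35, 12, -37]; [-40, -11, 6, -47, 40, -34]

Execution, op by op:
  [18, -2, 36, 35, -28, 25, 3, -22] -> [-18, 2, -36, -35, 28, -25, -3, 22] -> [-10, 10, -28, -27, 36, -17, 5, 30] -> [10, -10, 28, 27, -36, 17, -5, -30]
  [-40, 0, -47, -17, 41, 40, -15, 46, 4, -29] -> [40, 0, 47, 17, -41, -40, 15, -46, -4, 29] -> [48, 8, 55, 25, -33, -32, 23, -38, 4, 37] -> [-48, -8, -55, -25, 33, 32, -23, 38, -4, -37]
  [-16, 31, -40, 49, 15, 40, -15, -12, 36] -> [16, -31, 40, -49, -15, -40, 15, 12, -36] -> [24, -23, 48, -41, -7, -32, 23, 20, -28] -> [-24, 23, -48, 41, 7, 32, -23, -20, 28]
  [-27, 20, -29] -> [27, -20, 29] -> [35, -12, 37] -> [-35, 12, -37]
  [-32, -3, 14, -39, 48, -26] -> [32, 3, -14, 39, -48, 26] -> [40, 11, -6, 47, -40, 34] -> [-40, -11, 6, -47, 40, -34]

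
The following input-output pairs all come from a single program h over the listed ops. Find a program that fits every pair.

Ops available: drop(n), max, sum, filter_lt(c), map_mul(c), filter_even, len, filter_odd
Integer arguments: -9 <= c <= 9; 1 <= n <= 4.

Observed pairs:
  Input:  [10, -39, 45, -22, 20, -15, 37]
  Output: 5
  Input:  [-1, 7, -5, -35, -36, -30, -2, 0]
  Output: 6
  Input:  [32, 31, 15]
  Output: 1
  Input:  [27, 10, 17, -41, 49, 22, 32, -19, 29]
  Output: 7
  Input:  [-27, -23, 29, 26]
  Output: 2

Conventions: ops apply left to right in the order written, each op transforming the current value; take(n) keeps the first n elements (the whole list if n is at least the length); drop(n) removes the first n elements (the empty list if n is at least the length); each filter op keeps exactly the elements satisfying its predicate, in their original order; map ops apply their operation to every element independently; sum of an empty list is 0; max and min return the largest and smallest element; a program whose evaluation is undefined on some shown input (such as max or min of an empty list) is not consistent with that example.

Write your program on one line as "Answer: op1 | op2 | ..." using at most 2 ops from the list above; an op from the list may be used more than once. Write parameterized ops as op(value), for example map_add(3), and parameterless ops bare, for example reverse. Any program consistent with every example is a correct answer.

drop(2) | len

Check, running the answer program on each example:
  [10, -39, 45, -22, 20, -15, 37] -> [45, -22, 20, -15, 37] -> 5
  [-1, 7, -5, -35, -36, -30, -2, 0] -> [-5, -35, -36, -30, -2, 0] -> 6
  [32, 31, 15] -> [15] -> 1
  [27, 10, 17, -41, 49, 22, 32, -19, 29] -> [17, -41, 49, 22, 32, -19, 29] -> 7
  [-27, -23, 29, 26] -> [29, 26] -> 2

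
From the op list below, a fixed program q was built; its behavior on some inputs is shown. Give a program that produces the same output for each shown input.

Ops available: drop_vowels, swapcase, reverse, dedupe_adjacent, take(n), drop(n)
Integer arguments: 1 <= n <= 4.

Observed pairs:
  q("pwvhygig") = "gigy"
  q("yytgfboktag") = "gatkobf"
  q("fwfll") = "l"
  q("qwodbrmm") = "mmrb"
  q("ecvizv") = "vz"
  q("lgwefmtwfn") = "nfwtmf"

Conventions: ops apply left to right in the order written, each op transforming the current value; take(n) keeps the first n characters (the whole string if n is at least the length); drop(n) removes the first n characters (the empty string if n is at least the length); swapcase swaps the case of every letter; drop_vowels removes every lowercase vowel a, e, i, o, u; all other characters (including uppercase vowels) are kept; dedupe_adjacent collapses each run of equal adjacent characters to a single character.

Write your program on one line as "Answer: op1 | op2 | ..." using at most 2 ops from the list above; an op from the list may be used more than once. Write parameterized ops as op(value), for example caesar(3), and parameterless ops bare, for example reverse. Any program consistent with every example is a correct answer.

drop(4) | reverse

Check, running the answer program on each example:
  "pwvhygig" -> "ygig" -> "gigy"
  "yytgfboktag" -> "fboktag" -> "gatkobf"
  "fwfll" -> "l" -> "l"
  "qwodbrmm" -> "brmm" -> "mmrb"
  "ecvizv" -> "zv" -> "vz"
  "lgwefmtwfn" -> "fmtwfn" -> "nfwtmf"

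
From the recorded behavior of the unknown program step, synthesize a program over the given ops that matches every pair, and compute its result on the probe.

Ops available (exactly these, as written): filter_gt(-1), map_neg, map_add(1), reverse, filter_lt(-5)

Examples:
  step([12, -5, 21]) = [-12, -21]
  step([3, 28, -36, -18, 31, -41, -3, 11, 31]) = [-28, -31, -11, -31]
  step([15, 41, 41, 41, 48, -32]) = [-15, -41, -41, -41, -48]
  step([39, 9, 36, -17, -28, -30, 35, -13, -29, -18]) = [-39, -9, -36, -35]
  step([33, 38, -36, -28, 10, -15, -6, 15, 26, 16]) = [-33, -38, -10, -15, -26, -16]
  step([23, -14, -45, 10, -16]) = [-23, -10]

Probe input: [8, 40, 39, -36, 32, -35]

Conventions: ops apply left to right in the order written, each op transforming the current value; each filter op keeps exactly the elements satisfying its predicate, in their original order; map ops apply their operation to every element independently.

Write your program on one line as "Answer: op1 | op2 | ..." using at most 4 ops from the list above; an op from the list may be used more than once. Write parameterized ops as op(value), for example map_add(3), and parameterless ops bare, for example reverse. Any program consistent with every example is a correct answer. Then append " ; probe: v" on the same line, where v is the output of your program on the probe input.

filter_gt(-1) | map_neg | filter_lt(-5) ; probe: [-8, -40, -39, -32]

Check, running the answer program on each example:
  [12, -5, 21] -> [12, 21] -> [-12, -21] -> [-12, -21]
  [3, 28, -36, -18, 31, -41, -3, 11, 31] -> [3, 28, 31, 11, 31] -> [-3, -28, -31, -11, -31] -> [-28, -31, -11, -31]
  [15, 41, 41, 41, 48, -32] -> [15, 41, 41, 41, 48] -> [-15, -41, -41, -41, -48] -> [-15, -41, -41, -41, -48]
  [39, 9, 36, -17, -28, -30, 35, -13, -29, -18] -> [39, 9, 36, 35] -> [-39, -9, -36, -35] -> [-39, -9, -36, -35]
  [33, 38, -36, -28, 10, -15, -6, 15, 26, 16] -> [33, 38, 10, 15, 26, 16] -> [-33, -38, -10, -15, -26, -16] -> [-33, -38, -10, -15, -26, -16]
  [23, -14, -45, 10, -16] -> [23, 10] -> [-23, -10] -> [-23, -10]
  probe: [8, 40, 39, -36, 32, -35] -> [8, 40, 39, 32] -> [-8, -40, -39, -32] -> [-8, -40, -39, -32]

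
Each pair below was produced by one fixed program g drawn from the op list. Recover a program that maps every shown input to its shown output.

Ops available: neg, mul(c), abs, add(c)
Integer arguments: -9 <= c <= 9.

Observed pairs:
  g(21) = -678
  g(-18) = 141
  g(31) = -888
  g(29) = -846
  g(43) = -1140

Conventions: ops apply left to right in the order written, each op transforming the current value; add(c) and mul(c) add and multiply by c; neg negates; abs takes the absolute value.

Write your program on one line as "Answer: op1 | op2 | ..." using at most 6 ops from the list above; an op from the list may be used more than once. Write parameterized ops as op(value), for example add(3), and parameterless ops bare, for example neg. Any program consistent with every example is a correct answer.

add(7) | add(4) | mul(3) | mul(-7) | add(-6)

Check, running the answer program on each example:
  21 -> 28 -> 32 -> 96 -> -672 -> -678
  -18 -> -11 -> -7 -> -21 -> 147 -> 141
  31 -> 38 -> 42 -> 126 -> -882 -> -888
  29 -> 36 -> 40 -> 120 -> -840 -> -846
  43 -> 50 -> 54 -> 162 -> -1134 -> -1140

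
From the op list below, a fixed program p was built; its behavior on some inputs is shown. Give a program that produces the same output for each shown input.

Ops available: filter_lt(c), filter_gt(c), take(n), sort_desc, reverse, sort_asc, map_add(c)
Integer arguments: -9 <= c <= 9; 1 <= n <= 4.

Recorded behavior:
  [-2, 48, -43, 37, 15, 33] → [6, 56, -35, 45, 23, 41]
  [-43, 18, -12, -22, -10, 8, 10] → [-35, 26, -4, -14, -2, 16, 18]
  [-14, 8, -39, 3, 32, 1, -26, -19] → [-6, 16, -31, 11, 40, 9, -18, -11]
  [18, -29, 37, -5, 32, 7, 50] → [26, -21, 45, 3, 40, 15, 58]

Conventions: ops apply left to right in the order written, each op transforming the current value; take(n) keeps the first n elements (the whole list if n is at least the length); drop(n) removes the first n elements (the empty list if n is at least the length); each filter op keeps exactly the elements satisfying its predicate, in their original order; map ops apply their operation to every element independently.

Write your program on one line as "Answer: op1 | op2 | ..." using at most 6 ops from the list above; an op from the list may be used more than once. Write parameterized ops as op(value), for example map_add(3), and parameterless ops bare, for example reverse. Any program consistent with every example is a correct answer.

map_add(-4) | reverse | map_add(7) | reverse | map_add(5)

Check, running the answer program on each example:
  [-2, 48, -43, 37, 15, 33] -> [-6, 44, -47, 33, 11, 29] -> [29, 11, 33, -47, 44, -6] -> [36, 18, 40, -40, 51, 1] -> [1, 51, -40, 40, 18, 36] -> [6, 56, -35, 45, 23, 41]
  [-43, 18, -12, -22, -10, 8, 10] -> [-47, 14, -16, -26, -14, 4, 6] -> [6, 4, -14, -26, -16, 14, -47] -> [13, 11, -7, -19, -9, 21, -40] -> [-40, 21, -9, -19, -7, 11, 13] -> [-35, 26, -4, -14, -2, 16, 18]
  [-14, 8, -39, 3, 32, 1, -26, -19] -> [-18, 4, -43, -1, 28, -3, -30, -23] -> [-23, -30, -3, 28, -1, -43, 4, -18] -> [-16, -23, 4, 35, 6, -36, 11, -11] -> [-11, 11, -36, 6, 35, 4, -23, -16] -> [-6, 16, -31, 11, 40, 9, -18, -11]
  [18, -29, 37, -5, 32, 7, 50] -> [14, -33, 33, -9, 28, 3, 46] -> [46, 3, 28, -9, 33, -33, 14] -> [53, 10, 35, -2, 40, -26, 21] -> [21, -26, 40, -2, 35, 10, 53] -> [26, -21, 45, 3, 40, 15, 58]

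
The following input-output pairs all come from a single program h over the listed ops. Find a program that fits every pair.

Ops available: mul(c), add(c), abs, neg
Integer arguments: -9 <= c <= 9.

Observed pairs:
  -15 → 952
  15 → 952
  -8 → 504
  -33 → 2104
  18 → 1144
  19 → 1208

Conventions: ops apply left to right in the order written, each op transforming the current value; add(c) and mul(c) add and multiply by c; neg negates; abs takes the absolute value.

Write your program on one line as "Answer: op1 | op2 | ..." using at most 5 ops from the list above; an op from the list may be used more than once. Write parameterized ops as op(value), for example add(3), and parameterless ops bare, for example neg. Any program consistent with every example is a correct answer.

neg | mul(8) | abs | mul(8) | add(-8)

Check, running the answer program on each example:
  -15 -> 15 -> 120 -> 120 -> 960 -> 952
  15 -> -15 -> -120 -> 120 -> 960 -> 952
  -8 -> 8 -> 64 -> 64 -> 512 -> 504
  -33 -> 33 -> 264 -> 264 -> 2112 -> 2104
  18 -> -18 -> -144 -> 144 -> 1152 -> 1144
  19 -> -19 -> -152 -> 152 -> 1216 -> 1208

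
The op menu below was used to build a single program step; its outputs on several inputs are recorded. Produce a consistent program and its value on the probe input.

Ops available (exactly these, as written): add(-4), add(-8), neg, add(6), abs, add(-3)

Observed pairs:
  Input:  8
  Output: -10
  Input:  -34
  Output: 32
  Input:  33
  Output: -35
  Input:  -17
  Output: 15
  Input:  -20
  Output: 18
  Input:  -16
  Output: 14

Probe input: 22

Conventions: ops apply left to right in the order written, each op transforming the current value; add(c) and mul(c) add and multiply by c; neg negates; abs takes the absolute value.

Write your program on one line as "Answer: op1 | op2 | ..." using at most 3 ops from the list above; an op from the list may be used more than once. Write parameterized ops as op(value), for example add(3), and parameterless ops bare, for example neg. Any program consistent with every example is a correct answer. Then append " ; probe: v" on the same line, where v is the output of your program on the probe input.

add(-4) | add(6) | neg ; probe: -24

Check, running the answer program on each example:
  8 -> 4 -> 10 -> -10
  -34 -> -38 -> -32 -> 32
  33 -> 29 -> 35 -> -35
  -17 -> -21 -> -15 -> 15
  -20 -> -24 -> -18 -> 18
  -16 -> -20 -> -14 -> 14
  probe: 22 -> 18 -> 24 -> -24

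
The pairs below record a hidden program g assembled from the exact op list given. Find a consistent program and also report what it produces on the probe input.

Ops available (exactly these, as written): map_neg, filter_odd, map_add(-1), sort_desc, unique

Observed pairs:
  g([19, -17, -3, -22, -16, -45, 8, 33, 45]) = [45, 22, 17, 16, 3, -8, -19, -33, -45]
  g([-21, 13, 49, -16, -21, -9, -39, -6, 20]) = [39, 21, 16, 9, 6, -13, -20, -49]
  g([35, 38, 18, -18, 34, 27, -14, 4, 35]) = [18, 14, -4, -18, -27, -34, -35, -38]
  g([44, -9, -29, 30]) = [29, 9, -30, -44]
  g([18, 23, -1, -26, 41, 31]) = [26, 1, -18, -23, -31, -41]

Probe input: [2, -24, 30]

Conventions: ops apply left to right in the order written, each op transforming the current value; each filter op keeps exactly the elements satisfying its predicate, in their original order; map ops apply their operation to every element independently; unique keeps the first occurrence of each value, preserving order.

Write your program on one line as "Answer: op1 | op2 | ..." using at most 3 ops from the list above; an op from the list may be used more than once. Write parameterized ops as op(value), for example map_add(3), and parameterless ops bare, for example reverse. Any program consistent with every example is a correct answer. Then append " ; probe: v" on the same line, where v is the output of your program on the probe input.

map_neg | sort_desc | unique ; probe: [24, -2, -30]

Check, running the answer program on each example:
  [19, -17, -3, -22, -16, -45, 8, 33, 45] -> [-19, 17, 3, 22, 16, 45, -8, -33, -45] -> [45, 22, 17, 16, 3, -8, -19, -33, -45] -> [45, 22, 17, 16, 3, -8, -19, -33, -45]
  [-21, 13, 49, -16, -21, -9, -39, -6, 20] -> [21, -13, -49, 16, 21, 9, 39, 6, -20] -> [39, 21, 21, 16, 9, 6, -13, -20, -49] -> [39, 21, 16, 9, 6, -13, -20, -49]
  [35, 38, 18, -18, 34, 27, -14, 4, 35] -> [-35, -38, -18, 18, -34, -27, 14, -4, -35] -> [18, 14, -4, -18, -27, -34, -35, -35, -38] -> [18, 14, -4, -18, -27, -34, -35, -38]
  [44, -9, -29, 30] -> [-44, 9, 29, -30] -> [29, 9, -30, -44] -> [29, 9, -30, -44]
  [18, 23, -1, -26, 41, 31] -> [-18, -23, 1, 26, -41, -31] -> [26, 1, -18, -23, -31, -41] -> [26, 1, -18, -23, -31, -41]
  probe: [2, -24, 30] -> [-2, 24, -30] -> [24, -2, -30] -> [24, -2, -30]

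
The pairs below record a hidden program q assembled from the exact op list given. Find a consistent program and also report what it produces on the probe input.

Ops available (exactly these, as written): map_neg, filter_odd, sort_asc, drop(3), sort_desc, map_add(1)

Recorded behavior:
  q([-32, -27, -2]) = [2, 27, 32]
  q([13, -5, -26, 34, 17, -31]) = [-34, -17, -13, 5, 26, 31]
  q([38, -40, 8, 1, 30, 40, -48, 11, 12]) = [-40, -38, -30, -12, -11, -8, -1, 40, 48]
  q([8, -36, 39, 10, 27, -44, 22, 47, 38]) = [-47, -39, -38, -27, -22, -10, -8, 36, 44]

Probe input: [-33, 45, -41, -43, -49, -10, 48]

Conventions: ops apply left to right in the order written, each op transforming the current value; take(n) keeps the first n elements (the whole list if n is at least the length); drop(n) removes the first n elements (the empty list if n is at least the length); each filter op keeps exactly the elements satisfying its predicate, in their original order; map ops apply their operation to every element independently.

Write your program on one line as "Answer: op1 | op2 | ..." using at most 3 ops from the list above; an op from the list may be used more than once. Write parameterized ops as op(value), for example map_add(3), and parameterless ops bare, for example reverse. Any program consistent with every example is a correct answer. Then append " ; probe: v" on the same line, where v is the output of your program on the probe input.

sort_desc | map_neg ; probe: [-48, -45, 10, 33, 41, 43, 49]

Check, running the answer program on each example:
  [-32, -27, -2] -> [-2, -27, -32] -> [2, 27, 32]
  [13, -5, -26, 34, 17, -31] -> [34, 17, 13, -5, -26, -31] -> [-34, -17, -13, 5, 26, 31]
  [38, -40, 8, 1, 30, 40, -48, 11, 12] -> [40, 38, 30, 12, 11, 8, 1, -40, -48] -> [-40, -38, -30, -12, -11, -8, -1, 40, 48]
  [8, -36, 39, 10, 27, -44, 22, 47, 38] -> [47, 39, 38, 27, 22, 10, 8, -36, -44] -> [-47, -39, -38, -27, -22, -10, -8, 36, 44]
  probe: [-33, 45, -41, -43, -49, -10, 48] -> [48, 45, -10, -33, -41, -43, -49] -> [-48, -45, 10, 33, 41, 43, 49]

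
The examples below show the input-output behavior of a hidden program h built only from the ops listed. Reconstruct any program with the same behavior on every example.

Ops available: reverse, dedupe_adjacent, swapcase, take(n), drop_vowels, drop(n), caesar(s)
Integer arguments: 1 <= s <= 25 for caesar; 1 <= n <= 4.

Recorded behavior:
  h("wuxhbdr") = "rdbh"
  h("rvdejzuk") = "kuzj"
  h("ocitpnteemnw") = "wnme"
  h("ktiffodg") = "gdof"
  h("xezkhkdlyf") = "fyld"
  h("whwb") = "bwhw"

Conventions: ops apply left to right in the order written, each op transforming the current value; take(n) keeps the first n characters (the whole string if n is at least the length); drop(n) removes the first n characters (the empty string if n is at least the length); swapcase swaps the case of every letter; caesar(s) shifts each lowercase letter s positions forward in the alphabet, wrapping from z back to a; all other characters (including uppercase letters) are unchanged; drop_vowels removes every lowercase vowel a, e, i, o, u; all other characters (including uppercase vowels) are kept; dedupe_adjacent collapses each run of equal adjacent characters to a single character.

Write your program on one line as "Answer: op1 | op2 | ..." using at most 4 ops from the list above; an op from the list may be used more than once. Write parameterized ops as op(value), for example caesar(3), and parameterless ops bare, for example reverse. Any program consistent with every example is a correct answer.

dedupe_adjacent | reverse | take(4)

Check, running the answer program on each example:
  "wuxhbdr" -> "wuxhbdr" -> "rdbhxuw" -> "rdbh"
  "rvdejzuk" -> "rvdejzuk" -> "kuzjedvr" -> "kuzj"
  "ocitpnteemnw" -> "ocitpntemnw" -> "wnmetnptico" -> "wnme"
  "ktiffodg" -> "ktifodg" -> "gdofitk" -> "gdof"
  "xezkhkdlyf" -> "xezkhkdlyf" -> "fyldkhkzex" -> "fyld"
  "whwb" -> "whwb" -> "bwhw" -> "bwhw"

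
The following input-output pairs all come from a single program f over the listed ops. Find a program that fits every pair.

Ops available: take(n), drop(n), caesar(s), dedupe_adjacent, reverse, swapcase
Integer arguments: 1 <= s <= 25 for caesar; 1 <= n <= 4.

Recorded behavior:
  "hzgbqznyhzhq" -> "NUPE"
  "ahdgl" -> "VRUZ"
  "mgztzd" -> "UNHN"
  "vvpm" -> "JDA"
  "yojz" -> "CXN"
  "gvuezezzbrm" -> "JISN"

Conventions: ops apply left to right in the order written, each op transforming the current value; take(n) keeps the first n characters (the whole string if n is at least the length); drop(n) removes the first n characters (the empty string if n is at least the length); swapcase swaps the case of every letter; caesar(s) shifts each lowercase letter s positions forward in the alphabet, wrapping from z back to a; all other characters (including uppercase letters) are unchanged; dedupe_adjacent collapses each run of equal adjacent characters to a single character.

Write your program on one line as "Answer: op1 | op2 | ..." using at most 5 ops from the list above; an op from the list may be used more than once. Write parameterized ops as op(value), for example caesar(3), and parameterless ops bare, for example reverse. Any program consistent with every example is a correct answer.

drop(1) | caesar(14) | take(4) | swapcase

Check, running the answer program on each example:
  "hzgbqznyhzhq" -> "zgbqznyhzhq" -> "nupenbmvnve" -> "nupe" -> "NUPE"
  "ahdgl" -> "hdgl" -> "vruz" -> "vruz" -> "VRUZ"
  "mgztzd" -> "gztzd" -> "unhnr" -> "unhn" -> "UNHN"
  "vvpm" -> "vpm" -> "jda" -> "jda" -> "JDA"
  "yojz" -> "ojz" -> "cxn" -> "cxn" -> "CXN"
  "gvuezezzbrm" -> "vuezezzbrm" -> "jisnsnnpfa" -> "jisn" -> "JISN"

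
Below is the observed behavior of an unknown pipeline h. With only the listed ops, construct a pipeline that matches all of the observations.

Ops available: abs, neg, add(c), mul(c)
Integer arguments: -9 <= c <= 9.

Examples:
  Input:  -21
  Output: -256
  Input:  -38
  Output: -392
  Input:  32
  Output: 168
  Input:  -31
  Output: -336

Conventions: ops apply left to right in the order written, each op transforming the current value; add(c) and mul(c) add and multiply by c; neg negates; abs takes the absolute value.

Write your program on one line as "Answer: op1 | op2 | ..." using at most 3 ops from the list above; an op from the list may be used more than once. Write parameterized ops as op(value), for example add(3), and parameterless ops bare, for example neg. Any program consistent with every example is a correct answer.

add(-8) | add(-3) | mul(8)

Check, running the answer program on each example:
  -21 -> -29 -> -32 -> -256
  -38 -> -46 -> -49 -> -392
  32 -> 24 -> 21 -> 168
  -31 -> -39 -> -42 -> -336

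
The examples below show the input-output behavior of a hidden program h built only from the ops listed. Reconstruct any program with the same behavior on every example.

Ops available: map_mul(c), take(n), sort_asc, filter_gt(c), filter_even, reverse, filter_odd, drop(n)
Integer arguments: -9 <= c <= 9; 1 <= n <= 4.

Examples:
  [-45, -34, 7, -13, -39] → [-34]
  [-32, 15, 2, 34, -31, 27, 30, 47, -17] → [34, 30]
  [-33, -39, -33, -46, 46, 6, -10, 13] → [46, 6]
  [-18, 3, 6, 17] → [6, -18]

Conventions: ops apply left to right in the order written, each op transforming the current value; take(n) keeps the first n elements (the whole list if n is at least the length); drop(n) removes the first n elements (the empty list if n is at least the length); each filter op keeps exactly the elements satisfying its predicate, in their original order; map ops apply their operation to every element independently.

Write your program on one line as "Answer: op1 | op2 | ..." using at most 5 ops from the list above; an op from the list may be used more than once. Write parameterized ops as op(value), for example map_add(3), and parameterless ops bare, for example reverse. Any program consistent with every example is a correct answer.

sort_asc | reverse | filter_even | take(2)

Check, running the answer program on each example:
  [-45, -34, 7, -13, -39] -> [-45, -39, -34, -13, 7] -> [7, -13, -34, -39, -45] -> [-34] -> [-34]
  [-32, 15, 2, 34, -31, 27, 30, 47, -17] -> [-32, -31, -17, 2, 15, 27, 30, 34, 47] -> [47, 34, 30, 27, 15, 2, -17, -31, -32] -> [34, 30, 2, -32] -> [34, 30]
  [-33, -39, -33, -46, 46, 6, -10, 13] -> [-46, -39, -33, -33, -10, 6, 13, 46] -> [46, 13, 6, -10, -33, -33, -39, -46] -> [46, 6, -10, -46] -> [46, 6]
  [-18, 3, 6, 17] -> [-18, 3, 6, 17] -> [17, 6, 3, -18] -> [6, -18] -> [6, -18]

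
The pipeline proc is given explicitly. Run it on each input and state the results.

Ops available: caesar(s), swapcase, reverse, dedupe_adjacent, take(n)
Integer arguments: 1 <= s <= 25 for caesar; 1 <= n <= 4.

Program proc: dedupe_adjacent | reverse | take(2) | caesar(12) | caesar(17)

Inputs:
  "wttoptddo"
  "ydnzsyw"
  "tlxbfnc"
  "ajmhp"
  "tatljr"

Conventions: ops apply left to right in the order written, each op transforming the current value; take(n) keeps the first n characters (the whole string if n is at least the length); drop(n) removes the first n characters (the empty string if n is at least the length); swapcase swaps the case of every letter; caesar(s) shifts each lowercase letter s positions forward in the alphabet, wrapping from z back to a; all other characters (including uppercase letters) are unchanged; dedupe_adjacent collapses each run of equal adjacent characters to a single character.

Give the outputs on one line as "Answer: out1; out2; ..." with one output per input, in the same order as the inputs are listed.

Execution, op by op:
  "wttoptddo" -> "wtoptdo" -> "odtpotw" -> "od" -> "ap" -> "rg"
  "ydnzsyw" -> "ydnzsyw" -> "wyszndy" -> "wy" -> "ik" -> "zb"
  "tlxbfnc" -> "tlxbfnc" -> "cnfbxlt" -> "cn" -> "oz" -> "fq"
  "ajmhp" -> "ajmhp" -> "phmja" -> "ph" -> "bt" -> "sk"
  "tatljr" -> "tatljr" -> "rjltat" -> "rj" -> "dv" -> "um"

"rg"; "zb"; "fq"; "sk"; "um"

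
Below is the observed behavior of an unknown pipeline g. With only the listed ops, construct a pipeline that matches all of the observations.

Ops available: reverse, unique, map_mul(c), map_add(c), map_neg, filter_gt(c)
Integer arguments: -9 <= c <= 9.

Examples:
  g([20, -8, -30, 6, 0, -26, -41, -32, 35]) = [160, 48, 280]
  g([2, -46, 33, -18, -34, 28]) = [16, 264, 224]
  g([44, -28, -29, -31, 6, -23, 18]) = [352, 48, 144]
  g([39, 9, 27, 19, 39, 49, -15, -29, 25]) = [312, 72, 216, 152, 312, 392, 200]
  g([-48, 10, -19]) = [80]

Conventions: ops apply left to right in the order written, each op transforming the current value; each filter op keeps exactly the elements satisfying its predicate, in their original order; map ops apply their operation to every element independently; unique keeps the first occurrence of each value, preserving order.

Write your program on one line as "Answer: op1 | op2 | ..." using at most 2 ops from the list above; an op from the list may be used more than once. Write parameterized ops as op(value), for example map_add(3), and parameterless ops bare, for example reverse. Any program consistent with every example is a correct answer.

map_mul(8) | filter_gt(8)

Check, running the answer program on each example:
  [20, -8, -30, 6, 0, -26, -41, -32, 35] -> [160, -64, -240, 48, 0, -208, -328, -256, 280] -> [160, 48, 280]
  [2, -46, 33, -18, -34, 28] -> [16, -368, 264, -144, -272, 224] -> [16, 264, 224]
  [44, -28, -29, -31, 6, -23, 18] -> [352, -224, -232, -248, 48, -184, 144] -> [352, 48, 144]
  [39, 9, 27, 19, 39, 49, -15, -29, 25] -> [312, 72, 216, 152, 312, 392, -120, -232, 200] -> [312, 72, 216, 152, 312, 392, 200]
  [-48, 10, -19] -> [-384, 80, -152] -> [80]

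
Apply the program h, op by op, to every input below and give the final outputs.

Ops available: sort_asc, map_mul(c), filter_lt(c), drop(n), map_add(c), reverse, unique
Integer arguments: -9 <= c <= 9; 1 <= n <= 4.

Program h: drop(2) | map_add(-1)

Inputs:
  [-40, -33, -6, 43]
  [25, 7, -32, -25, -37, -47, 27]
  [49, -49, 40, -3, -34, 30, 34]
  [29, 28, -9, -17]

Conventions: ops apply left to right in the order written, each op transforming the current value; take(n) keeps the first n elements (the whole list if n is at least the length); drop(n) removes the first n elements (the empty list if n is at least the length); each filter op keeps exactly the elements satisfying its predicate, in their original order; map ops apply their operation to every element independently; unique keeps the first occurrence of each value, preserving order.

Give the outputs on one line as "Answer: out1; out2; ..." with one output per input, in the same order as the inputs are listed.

Execution, op by op:
  [-40, -33, -6, 43] -> [-6, 43] -> [-7, 42]
  [25, 7, -32, -25, -37, -47, 27] -> [-32, -25, -37, -47, 27] -> [-33, -26, -38, -48, 26]
  [49, -49, 40, -3, -34, 30, 34] -> [40, -3, -34, 30, 34] -> [39, -4, -35, 29, 33]
  [29, 28, -9, -17] -> [-9, -17] -> [-10, -18]

[-7, 42]; [-33, -26, -38, -48, 26]; [39, -4, -35, 29, 33]; [-10, -18]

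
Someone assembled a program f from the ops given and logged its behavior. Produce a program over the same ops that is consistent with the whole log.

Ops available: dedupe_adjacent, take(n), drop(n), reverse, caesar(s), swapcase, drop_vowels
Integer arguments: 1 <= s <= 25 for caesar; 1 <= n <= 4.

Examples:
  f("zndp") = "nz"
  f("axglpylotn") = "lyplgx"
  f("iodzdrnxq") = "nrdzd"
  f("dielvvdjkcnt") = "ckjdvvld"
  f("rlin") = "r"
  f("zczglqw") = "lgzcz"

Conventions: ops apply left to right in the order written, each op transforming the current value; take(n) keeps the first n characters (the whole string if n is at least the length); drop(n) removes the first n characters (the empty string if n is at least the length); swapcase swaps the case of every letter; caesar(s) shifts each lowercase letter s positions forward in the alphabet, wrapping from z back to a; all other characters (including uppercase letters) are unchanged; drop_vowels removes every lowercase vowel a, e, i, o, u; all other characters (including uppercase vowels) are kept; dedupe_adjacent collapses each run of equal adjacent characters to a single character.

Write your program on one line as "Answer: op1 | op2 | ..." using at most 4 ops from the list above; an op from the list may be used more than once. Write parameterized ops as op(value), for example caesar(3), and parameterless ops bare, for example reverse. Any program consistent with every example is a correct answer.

drop_vowels | reverse | drop(2)

Check, running the answer program on each example:
  "zndp" -> "zndp" -> "pdnz" -> "nz"
  "axglpylotn" -> "xglpyltn" -> "ntlyplgx" -> "lyplgx"
  "iodzdrnxq" -> "dzdrnxq" -> "qxnrdzd" -> "nrdzd"
  "dielvvdjkcnt" -> "dlvvdjkcnt" -> "tnckjdvvld" -> "ckjdvvld"
  "rlin" -> "rln" -> "nlr" -> "r"
  "zczglqw" -> "zczglqw" -> "wqlgzcz" -> "lgzcz"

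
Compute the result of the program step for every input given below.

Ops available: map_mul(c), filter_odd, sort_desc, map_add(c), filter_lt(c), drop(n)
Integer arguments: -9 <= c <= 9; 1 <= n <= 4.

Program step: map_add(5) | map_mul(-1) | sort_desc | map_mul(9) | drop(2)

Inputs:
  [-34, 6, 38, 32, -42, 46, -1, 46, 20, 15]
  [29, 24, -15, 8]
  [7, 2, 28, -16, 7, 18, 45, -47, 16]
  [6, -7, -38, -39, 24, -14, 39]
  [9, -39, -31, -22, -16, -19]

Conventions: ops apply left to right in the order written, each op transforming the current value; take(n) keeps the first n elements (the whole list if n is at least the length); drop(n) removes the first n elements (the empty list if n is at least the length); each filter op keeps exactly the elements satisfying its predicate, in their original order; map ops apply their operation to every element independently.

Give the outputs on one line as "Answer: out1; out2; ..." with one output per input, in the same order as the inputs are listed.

[-36, -99, -180, -225, -333, -387, -459, -459]; [-261, -306]; [-63, -108, -108, -189, -207, -297, -450]; [81, 18, -99, -261, -396]; [153, 126, 99, -126]

Execution, op by op:
  [-34, 6, 38, 32, -42, 46, -1, 46, 20, 15] -> [-29, 11, 43, 37, -37, 51, 4, 51, 25, 20] -> [29, -11, -43, -37, 37, -51, -4, -51, -25, -20] -> [37, 29, -4, -11, -20, -25, -37, -43, -51, -51] -> [333, 261, -36, -99, -180, -225, -333, -387, -459, -459] -> [-36, -99, -180, -225, -333, -387, -459, -459]
  [29, 24, -15, 8] -> [34, 29, -10, 13] -> [-34, -29, 10, -13] -> [10, -13, -29, -34] -> [90, -117, -261, -306] -> [-261, -306]
  [7, 2, 28, -16, 7, 18, 45, -47, 16] -> [12, 7, 33, -11, 12, 23, 50, -42, 21] -> [-12, -7, -33, 11, -12, -23, -50, 42, -21] -> [42, 11, -7, -12, -12, -21, -23, -33, -50] -> [378, 99, -63, -108, -108, -189, -207, -297, -450] -> [-63, -108, -108, -189, -207, -297, -450]
  [6, -7, -38, -39, 24, -14, 39] -> [11, -2, -33, -34, 29, -9, 44] -> [-11, 2, 33, 34, -29, 9, -44] -> [34, 33, 9, 2, -11, -29, -44] -> [306, 297, 81, 18, -99, -261, -396] -> [81, 18, -99, -261, -396]
  [9, -39, -31, -22, -16, -19] -> [14, -34, -26, -17, -11, -14] -> [-14, 34, 26, 17, 11, 14] -> [34, 26, 17, 14, 11, -14] -> [306, 234, 153, 126, 99, -126] -> [153, 126, 99, -126]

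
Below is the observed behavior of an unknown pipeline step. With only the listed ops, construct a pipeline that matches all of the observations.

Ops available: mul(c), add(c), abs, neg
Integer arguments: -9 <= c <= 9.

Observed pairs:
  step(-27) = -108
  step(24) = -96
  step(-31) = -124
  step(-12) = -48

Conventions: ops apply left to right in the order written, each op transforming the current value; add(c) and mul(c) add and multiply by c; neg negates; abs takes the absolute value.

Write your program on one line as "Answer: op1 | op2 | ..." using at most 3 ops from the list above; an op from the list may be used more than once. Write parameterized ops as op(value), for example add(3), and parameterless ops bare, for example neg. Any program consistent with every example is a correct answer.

abs | mul(-4)

Check, running the answer program on each example:
  -27 -> 27 -> -108
  24 -> 24 -> -96
  -31 -> 31 -> -124
  -12 -> 12 -> -48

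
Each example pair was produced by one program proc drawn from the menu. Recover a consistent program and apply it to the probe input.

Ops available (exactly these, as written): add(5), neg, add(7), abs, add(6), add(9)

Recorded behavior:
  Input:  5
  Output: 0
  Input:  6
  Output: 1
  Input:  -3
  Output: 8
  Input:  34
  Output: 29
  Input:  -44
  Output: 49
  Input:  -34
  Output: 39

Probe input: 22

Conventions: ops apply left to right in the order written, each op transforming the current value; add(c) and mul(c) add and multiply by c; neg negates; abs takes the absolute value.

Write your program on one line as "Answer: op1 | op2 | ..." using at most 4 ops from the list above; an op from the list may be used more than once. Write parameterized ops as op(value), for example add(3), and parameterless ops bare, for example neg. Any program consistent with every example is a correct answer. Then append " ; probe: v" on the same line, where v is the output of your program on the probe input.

neg | add(5) | abs ; probe: 17

Check, running the answer program on each example:
  5 -> -5 -> 0 -> 0
  6 -> -6 -> -1 -> 1
  -3 -> 3 -> 8 -> 8
  34 -> -34 -> -29 -> 29
  -44 -> 44 -> 49 -> 49
  -34 -> 34 -> 39 -> 39
  probe: 22 -> -22 -> -17 -> 17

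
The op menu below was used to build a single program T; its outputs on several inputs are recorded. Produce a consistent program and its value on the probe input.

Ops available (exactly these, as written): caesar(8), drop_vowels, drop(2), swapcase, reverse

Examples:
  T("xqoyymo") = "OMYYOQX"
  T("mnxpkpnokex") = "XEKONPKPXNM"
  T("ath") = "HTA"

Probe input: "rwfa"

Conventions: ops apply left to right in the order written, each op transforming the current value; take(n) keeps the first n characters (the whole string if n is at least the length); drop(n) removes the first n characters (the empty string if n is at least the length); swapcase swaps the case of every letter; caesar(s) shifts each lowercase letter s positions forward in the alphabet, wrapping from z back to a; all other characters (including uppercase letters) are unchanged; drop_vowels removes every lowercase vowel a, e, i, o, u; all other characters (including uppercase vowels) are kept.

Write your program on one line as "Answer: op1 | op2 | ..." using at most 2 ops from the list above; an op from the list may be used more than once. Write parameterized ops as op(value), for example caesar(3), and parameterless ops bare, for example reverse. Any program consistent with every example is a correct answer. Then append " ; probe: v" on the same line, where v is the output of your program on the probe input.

reverse | swapcase ; probe: "AFWR"

Check, running the answer program on each example:
  "xqoyymo" -> "omyyoqx" -> "OMYYOQX"
  "mnxpkpnokex" -> "xekonpkpxnm" -> "XEKONPKPXNM"
  "ath" -> "hta" -> "HTA"
  probe: "rwfa" -> "afwr" -> "AFWR"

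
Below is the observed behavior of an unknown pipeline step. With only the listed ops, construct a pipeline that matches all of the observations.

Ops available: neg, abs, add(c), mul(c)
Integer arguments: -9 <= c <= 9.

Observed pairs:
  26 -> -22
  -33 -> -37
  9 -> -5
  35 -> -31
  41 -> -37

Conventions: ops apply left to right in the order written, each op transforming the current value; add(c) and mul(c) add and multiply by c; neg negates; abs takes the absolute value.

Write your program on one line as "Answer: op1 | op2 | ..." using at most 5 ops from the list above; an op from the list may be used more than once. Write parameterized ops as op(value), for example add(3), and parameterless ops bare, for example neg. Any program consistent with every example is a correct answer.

add(-7) | add(-3) | add(6) | abs | neg

Check, running the answer program on each example:
  26 -> 19 -> 16 -> 22 -> 22 -> -22
  -33 -> -40 -> -43 -> -37 -> 37 -> -37
  9 -> 2 -> -1 -> 5 -> 5 -> -5
  35 -> 28 -> 25 -> 31 -> 31 -> -31
  41 -> 34 -> 31 -> 37 -> 37 -> -37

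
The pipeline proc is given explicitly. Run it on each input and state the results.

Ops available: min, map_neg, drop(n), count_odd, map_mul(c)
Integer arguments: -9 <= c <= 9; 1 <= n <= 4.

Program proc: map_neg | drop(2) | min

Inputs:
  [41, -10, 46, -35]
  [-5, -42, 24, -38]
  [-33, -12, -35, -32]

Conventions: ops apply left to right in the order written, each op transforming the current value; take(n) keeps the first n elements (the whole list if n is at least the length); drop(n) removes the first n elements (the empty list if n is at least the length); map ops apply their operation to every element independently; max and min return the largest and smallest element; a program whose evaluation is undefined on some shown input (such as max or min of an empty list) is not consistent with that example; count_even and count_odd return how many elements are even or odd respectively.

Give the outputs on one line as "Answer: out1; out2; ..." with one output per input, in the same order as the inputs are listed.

Execution, op by op:
  [41, -10, 46, -35] -> [-41, 10, -46, 35] -> [-46, 35] -> -46
  [-5, -42, 24, -38] -> [5, 42, -24, 38] -> [-24, 38] -> -24
  [-33, -12, -35, -32] -> [33, 12, 35, 32] -> [35, 32] -> 32

-46; -24; 32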